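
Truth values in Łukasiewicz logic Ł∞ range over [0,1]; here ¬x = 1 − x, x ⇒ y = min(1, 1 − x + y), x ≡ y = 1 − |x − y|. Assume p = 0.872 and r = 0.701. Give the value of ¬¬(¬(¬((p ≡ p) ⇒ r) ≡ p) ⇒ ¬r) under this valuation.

0.726

p ≡ p = 1 − |0.872 − 0.872| = 1 − 0.000 = 1.000
(p ≡ p) ⇒ r = min(1, 1 − 1.000 + 0.701) = min(1, 0.701) = 0.701
¬((p ≡ p) ⇒ r) = 1 − 0.701 = 0.299
¬((p ≡ p) ⇒ r) ≡ p = 1 − |0.299 − 0.872| = 1 − 0.573 = 0.427
¬(¬((p ≡ p) ⇒ r) ≡ p) = 1 − 0.427 = 0.573
¬r = 1 − 0.701 = 0.299
¬(¬((p ≡ p) ⇒ r) ≡ p) ⇒ ¬r = min(1, 1 − 0.573 + 0.299) = min(1, 0.726) = 0.726
¬(¬(¬((p ≡ p) ⇒ r) ≡ p) ⇒ ¬r) = 1 − 0.726 = 0.274
¬¬(¬(¬((p ≡ p) ⇒ r) ≡ p) ⇒ ¬r) = 1 − 0.274 = 0.726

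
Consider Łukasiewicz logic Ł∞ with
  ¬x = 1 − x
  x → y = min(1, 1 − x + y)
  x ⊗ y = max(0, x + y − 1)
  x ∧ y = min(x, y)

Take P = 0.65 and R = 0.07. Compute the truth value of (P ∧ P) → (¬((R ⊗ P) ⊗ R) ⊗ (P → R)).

0.77

P ∧ P = min(0.65, 0.65) = 0.65
R ⊗ P = max(0, 0.07 + 0.65 − 1) = max(0, -0.28) = 0.00
(R ⊗ P) ⊗ R = max(0, 0.00 + 0.07 − 1) = max(0, -0.93) = 0.00
¬((R ⊗ P) ⊗ R) = 1 − 0.00 = 1.00
P → R = min(1, 1 − 0.65 + 0.07) = min(1, 0.42) = 0.42
¬((R ⊗ P) ⊗ R) ⊗ (P → R) = max(0, 1.00 + 0.42 − 1) = max(0, 0.42) = 0.42
(P ∧ P) → (¬((R ⊗ P) ⊗ R) ⊗ (P → R)) = min(1, 1 − 0.65 + 0.42) = min(1, 0.77) = 0.77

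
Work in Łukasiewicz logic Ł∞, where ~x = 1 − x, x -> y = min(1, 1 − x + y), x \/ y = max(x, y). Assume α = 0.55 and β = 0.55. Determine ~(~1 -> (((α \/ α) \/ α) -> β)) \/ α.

~1 = 1 − 1.00 = 0.00
α \/ α = max(0.55, 0.55) = 0.55
(α \/ α) \/ α = max(0.55, 0.55) = 0.55
((α \/ α) \/ α) -> β = min(1, 1 − 0.55 + 0.55) = min(1, 1.00) = 1.00
~1 -> (((α \/ α) \/ α) -> β) = min(1, 1 − 0.00 + 1.00) = min(1, 2.00) = 1.00
~(~1 -> (((α \/ α) \/ α) -> β)) = 1 − 1.00 = 0.00
~(~1 -> (((α \/ α) \/ α) -> β)) \/ α = max(0.00, 0.55) = 0.55

0.55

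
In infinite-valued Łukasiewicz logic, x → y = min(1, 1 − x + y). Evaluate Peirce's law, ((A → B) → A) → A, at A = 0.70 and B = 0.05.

A → B = min(1, 1 − 0.70 + 0.05) = min(1, 0.35) = 0.35
(A → B) → A = min(1, 1 − 0.35 + 0.70) = min(1, 1.35) = 1.00
((A → B) → A) → A = min(1, 1 − 1.00 + 0.70) = min(1, 0.70) = 0.70
(The value 0.70 < 1 shows this instance is not satisfied; not a Ł∞-tautology in general.)

0.70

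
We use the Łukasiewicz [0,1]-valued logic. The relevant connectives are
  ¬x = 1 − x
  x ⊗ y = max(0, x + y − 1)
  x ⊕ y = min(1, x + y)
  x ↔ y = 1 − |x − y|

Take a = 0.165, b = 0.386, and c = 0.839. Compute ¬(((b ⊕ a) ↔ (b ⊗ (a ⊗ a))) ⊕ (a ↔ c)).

b ⊕ a = min(1, 0.386 + 0.165) = min(1, 0.551) = 0.551
a ⊗ a = max(0, 0.165 + 0.165 − 1) = max(0, -0.670) = 0.000
b ⊗ (a ⊗ a) = max(0, 0.386 + 0.000 − 1) = max(0, -0.614) = 0.000
(b ⊕ a) ↔ (b ⊗ (a ⊗ a)) = 1 − |0.551 − 0.000| = 1 − 0.551 = 0.449
a ↔ c = 1 − |0.165 − 0.839| = 1 − 0.674 = 0.326
((b ⊕ a) ↔ (b ⊗ (a ⊗ a))) ⊕ (a ↔ c) = min(1, 0.449 + 0.326) = min(1, 0.775) = 0.775
¬(((b ⊕ a) ↔ (b ⊗ (a ⊗ a))) ⊕ (a ↔ c)) = 1 − 0.775 = 0.225

0.225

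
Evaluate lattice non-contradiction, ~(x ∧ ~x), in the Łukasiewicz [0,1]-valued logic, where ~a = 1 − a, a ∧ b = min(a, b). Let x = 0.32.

0.68

~x = 1 − 0.32 = 0.68
x ∧ ~x = min(0.32, 0.68) = 0.32
~(x ∧ ~x) = 1 − 0.32 = 0.68
(The value 0.68 < 1 shows this instance is not satisfied; not a Ł∞-tautology — its value is 1 − min(a, 1−a).)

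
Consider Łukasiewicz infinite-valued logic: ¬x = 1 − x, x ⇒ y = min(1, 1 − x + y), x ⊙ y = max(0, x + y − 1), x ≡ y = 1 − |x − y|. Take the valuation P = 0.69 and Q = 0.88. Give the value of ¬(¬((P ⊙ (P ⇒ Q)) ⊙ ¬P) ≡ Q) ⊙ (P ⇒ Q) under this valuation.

0.12

P ⇒ Q = min(1, 1 − 0.69 + 0.88) = min(1, 1.19) = 1.00
P ⊙ (P ⇒ Q) = max(0, 0.69 + 1.00 − 1) = max(0, 0.69) = 0.69
¬P = 1 − 0.69 = 0.31
(P ⊙ (P ⇒ Q)) ⊙ ¬P = max(0, 0.69 + 0.31 − 1) = max(0, 0.00) = 0.00
¬((P ⊙ (P ⇒ Q)) ⊙ ¬P) = 1 − 0.00 = 1.00
¬((P ⊙ (P ⇒ Q)) ⊙ ¬P) ≡ Q = 1 − |1.00 − 0.88| = 1 − 0.12 = 0.88
¬(¬((P ⊙ (P ⇒ Q)) ⊙ ¬P) ≡ Q) = 1 − 0.88 = 0.12
¬(¬((P ⊙ (P ⇒ Q)) ⊙ ¬P) ≡ Q) ⊙ (P ⇒ Q) = max(0, 0.12 + 1.00 − 1) = max(0, 0.12) = 0.12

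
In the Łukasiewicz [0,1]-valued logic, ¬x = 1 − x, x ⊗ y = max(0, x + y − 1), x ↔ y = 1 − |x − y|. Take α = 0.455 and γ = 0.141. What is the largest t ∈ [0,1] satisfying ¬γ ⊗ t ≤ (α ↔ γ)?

¬γ = 1 − 0.141 = 0.859
So the left factor is ¬γ = 0.859.
α ↔ γ = 1 − |0.455 − 0.141| = 1 − 0.314 = 0.686
So the right-hand bound is α ↔ γ = 0.686.
The residuum of the Łukasiewicz t-norm gives the supremum: min(1, 1 − 0.859 + 0.686).
1 − 0.859 + 0.686 = 0.827, so t = min(1, 0.827) = 0.827.
Check: 0.859 ⊗ 0.827 = max(0, 0.686) = 0.686 ≤ 0.686.

0.827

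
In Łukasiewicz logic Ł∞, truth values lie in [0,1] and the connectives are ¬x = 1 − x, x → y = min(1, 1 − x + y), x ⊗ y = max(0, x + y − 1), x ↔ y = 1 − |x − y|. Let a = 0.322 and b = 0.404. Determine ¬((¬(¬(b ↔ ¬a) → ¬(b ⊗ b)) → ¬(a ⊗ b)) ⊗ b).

0.596

¬a = 1 − 0.322 = 0.678
b ↔ ¬a = 1 − |0.404 − 0.678| = 1 − 0.274 = 0.726
¬(b ↔ ¬a) = 1 − 0.726 = 0.274
b ⊗ b = max(0, 0.404 + 0.404 − 1) = max(0, -0.192) = 0.000
¬(b ⊗ b) = 1 − 0.000 = 1.000
¬(b ↔ ¬a) → ¬(b ⊗ b) = min(1, 1 − 0.274 + 1.000) = min(1, 1.726) = 1.000
¬(¬(b ↔ ¬a) → ¬(b ⊗ b)) = 1 − 1.000 = 0.000
a ⊗ b = max(0, 0.322 + 0.404 − 1) = max(0, -0.274) = 0.000
¬(a ⊗ b) = 1 − 0.000 = 1.000
¬(¬(b ↔ ¬a) → ¬(b ⊗ b)) → ¬(a ⊗ b) = min(1, 1 − 0.000 + 1.000) = min(1, 2.000) = 1.000
(¬(¬(b ↔ ¬a) → ¬(b ⊗ b)) → ¬(a ⊗ b)) ⊗ b = max(0, 1.000 + 0.404 − 1) = max(0, 0.404) = 0.404
¬((¬(¬(b ↔ ¬a) → ¬(b ⊗ b)) → ¬(a ⊗ b)) ⊗ b) = 1 − 0.404 = 0.596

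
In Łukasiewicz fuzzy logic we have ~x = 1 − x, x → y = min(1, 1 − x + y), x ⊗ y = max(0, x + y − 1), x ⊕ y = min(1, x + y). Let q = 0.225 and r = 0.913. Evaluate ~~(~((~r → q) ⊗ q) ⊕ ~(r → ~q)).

~r = 1 − 0.913 = 0.087
~r → q = min(1, 1 − 0.087 + 0.225) = min(1, 1.138) = 1.000
(~r → q) ⊗ q = max(0, 1.000 + 0.225 − 1) = max(0, 0.225) = 0.225
~((~r → q) ⊗ q) = 1 − 0.225 = 0.775
~q = 1 − 0.225 = 0.775
r → ~q = min(1, 1 − 0.913 + 0.775) = min(1, 0.862) = 0.862
~(r → ~q) = 1 − 0.862 = 0.138
~((~r → q) ⊗ q) ⊕ ~(r → ~q) = min(1, 0.775 + 0.138) = min(1, 0.913) = 0.913
~(~((~r → q) ⊗ q) ⊕ ~(r → ~q)) = 1 − 0.913 = 0.087
~~(~((~r → q) ⊗ q) ⊕ ~(r → ~q)) = 1 − 0.087 = 0.913

0.913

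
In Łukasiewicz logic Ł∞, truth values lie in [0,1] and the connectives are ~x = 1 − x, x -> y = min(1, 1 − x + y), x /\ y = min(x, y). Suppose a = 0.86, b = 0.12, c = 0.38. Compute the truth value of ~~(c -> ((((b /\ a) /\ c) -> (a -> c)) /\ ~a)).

b /\ a = min(0.12, 0.86) = 0.12
(b /\ a) /\ c = min(0.12, 0.38) = 0.12
a -> c = min(1, 1 − 0.86 + 0.38) = min(1, 0.52) = 0.52
((b /\ a) /\ c) -> (a -> c) = min(1, 1 − 0.12 + 0.52) = min(1, 1.40) = 1.00
~a = 1 − 0.86 = 0.14
(((b /\ a) /\ c) -> (a -> c)) /\ ~a = min(1.00, 0.14) = 0.14
c -> ((((b /\ a) /\ c) -> (a -> c)) /\ ~a) = min(1, 1 − 0.38 + 0.14) = min(1, 0.76) = 0.76
~(c -> ((((b /\ a) /\ c) -> (a -> c)) /\ ~a)) = 1 − 0.76 = 0.24
~~(c -> ((((b /\ a) /\ c) -> (a -> c)) /\ ~a)) = 1 − 0.24 = 0.76

0.76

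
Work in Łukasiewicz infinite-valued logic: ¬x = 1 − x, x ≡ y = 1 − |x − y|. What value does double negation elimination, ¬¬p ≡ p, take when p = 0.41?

¬p = 1 − 0.41 = 0.59
¬¬p = 1 − 0.59 = 0.41
¬¬p ≡ p = 1 − |0.41 − 0.41| = 1 − 0.00 = 1.00
(As expected: always 1 in Ł∞ since negation is involutive.)

1.00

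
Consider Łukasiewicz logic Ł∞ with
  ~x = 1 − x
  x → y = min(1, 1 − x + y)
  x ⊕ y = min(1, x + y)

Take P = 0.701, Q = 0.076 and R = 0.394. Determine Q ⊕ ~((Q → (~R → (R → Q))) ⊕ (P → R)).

0.076

~R = 1 − 0.394 = 0.606
R → Q = min(1, 1 − 0.394 + 0.076) = min(1, 0.682) = 0.682
~R → (R → Q) = min(1, 1 − 0.606 + 0.682) = min(1, 1.076) = 1.000
Q → (~R → (R → Q)) = min(1, 1 − 0.076 + 1.000) = min(1, 1.924) = 1.000
P → R = min(1, 1 − 0.701 + 0.394) = min(1, 0.693) = 0.693
(Q → (~R → (R → Q))) ⊕ (P → R) = min(1, 1.000 + 0.693) = min(1, 1.693) = 1.000
~((Q → (~R → (R → Q))) ⊕ (P → R)) = 1 − 1.000 = 0.000
Q ⊕ ~((Q → (~R → (R → Q))) ⊕ (P → R)) = min(1, 0.076 + 0.000) = min(1, 0.076) = 0.076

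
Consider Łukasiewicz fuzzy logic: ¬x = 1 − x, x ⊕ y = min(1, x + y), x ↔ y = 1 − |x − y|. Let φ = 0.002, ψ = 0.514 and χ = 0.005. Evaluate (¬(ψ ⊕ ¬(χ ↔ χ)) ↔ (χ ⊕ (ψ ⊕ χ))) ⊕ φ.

χ ↔ χ = 1 − |0.005 − 0.005| = 1 − 0.000 = 1.000
¬(χ ↔ χ) = 1 − 1.000 = 0.000
ψ ⊕ ¬(χ ↔ χ) = min(1, 0.514 + 0.000) = min(1, 0.514) = 0.514
¬(ψ ⊕ ¬(χ ↔ χ)) = 1 − 0.514 = 0.486
ψ ⊕ χ = min(1, 0.514 + 0.005) = min(1, 0.519) = 0.519
χ ⊕ (ψ ⊕ χ) = min(1, 0.005 + 0.519) = min(1, 0.524) = 0.524
¬(ψ ⊕ ¬(χ ↔ χ)) ↔ (χ ⊕ (ψ ⊕ χ)) = 1 − |0.486 − 0.524| = 1 − 0.038 = 0.962
(¬(ψ ⊕ ¬(χ ↔ χ)) ↔ (χ ⊕ (ψ ⊕ χ))) ⊕ φ = min(1, 0.962 + 0.002) = min(1, 0.964) = 0.964

0.964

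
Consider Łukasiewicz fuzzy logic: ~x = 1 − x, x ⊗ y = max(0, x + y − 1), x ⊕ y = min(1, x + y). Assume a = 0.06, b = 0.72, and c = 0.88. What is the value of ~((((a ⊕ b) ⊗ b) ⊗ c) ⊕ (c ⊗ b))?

a ⊕ b = min(1, 0.06 + 0.72) = min(1, 0.78) = 0.78
(a ⊕ b) ⊗ b = max(0, 0.78 + 0.72 − 1) = max(0, 0.50) = 0.50
((a ⊕ b) ⊗ b) ⊗ c = max(0, 0.50 + 0.88 − 1) = max(0, 0.38) = 0.38
c ⊗ b = max(0, 0.88 + 0.72 − 1) = max(0, 0.60) = 0.60
(((a ⊕ b) ⊗ b) ⊗ c) ⊕ (c ⊗ b) = min(1, 0.38 + 0.60) = min(1, 0.98) = 0.98
~((((a ⊕ b) ⊗ b) ⊗ c) ⊕ (c ⊗ b)) = 1 − 0.98 = 0.02

0.02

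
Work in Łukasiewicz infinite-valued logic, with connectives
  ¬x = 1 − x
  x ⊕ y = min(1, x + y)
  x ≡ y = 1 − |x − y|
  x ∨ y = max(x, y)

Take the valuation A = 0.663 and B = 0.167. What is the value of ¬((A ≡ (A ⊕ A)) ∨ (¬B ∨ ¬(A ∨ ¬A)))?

A ⊕ A = min(1, 0.663 + 0.663) = min(1, 1.326) = 1.000
A ≡ (A ⊕ A) = 1 − |0.663 − 1.000| = 1 − 0.337 = 0.663
¬B = 1 − 0.167 = 0.833
¬A = 1 − 0.663 = 0.337
A ∨ ¬A = max(0.663, 0.337) = 0.663
¬(A ∨ ¬A) = 1 − 0.663 = 0.337
¬B ∨ ¬(A ∨ ¬A) = max(0.833, 0.337) = 0.833
(A ≡ (A ⊕ A)) ∨ (¬B ∨ ¬(A ∨ ¬A)) = max(0.663, 0.833) = 0.833
¬((A ≡ (A ⊕ A)) ∨ (¬B ∨ ¬(A ∨ ¬A))) = 1 − 0.833 = 0.167

0.167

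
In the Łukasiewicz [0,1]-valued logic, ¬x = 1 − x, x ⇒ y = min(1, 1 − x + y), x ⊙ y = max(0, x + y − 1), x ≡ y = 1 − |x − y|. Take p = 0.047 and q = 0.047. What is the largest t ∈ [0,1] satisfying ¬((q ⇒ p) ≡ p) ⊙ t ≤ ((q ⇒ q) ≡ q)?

q ⇒ p = min(1, 1 − 0.047 + 0.047) = min(1, 1.000) = 1.000
(q ⇒ p) ≡ p = 1 − |1.000 − 0.047| = 1 − 0.953 = 0.047
¬((q ⇒ p) ≡ p) = 1 − 0.047 = 0.953
So the left factor is ¬((q ⇒ p) ≡ p) = 0.953.
q ⇒ q = min(1, 1 − 0.047 + 0.047) = min(1, 1.000) = 1.000
(q ⇒ q) ≡ q = 1 − |1.000 − 0.047| = 1 − 0.953 = 0.047
So the right-hand bound is (q ⇒ q) ≡ q = 0.047.
The residuum of the Łukasiewicz t-norm gives the supremum: min(1, 1 − 0.953 + 0.047).
1 − 0.953 + 0.047 = 0.094, so t = min(1, 0.094) = 0.094.
Check: 0.953 ⊙ 0.094 = max(0, 0.047) = 0.047 ≤ 0.047.

0.094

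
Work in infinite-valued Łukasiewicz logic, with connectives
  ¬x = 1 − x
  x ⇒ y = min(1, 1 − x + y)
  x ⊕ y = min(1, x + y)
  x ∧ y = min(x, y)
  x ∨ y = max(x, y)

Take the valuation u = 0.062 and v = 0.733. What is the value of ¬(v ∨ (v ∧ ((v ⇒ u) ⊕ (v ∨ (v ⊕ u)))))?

v ⇒ u = min(1, 1 − 0.733 + 0.062) = min(1, 0.329) = 0.329
v ⊕ u = min(1, 0.733 + 0.062) = min(1, 0.795) = 0.795
v ∨ (v ⊕ u) = max(0.733, 0.795) = 0.795
(v ⇒ u) ⊕ (v ∨ (v ⊕ u)) = min(1, 0.329 + 0.795) = min(1, 1.124) = 1.000
v ∧ ((v ⇒ u) ⊕ (v ∨ (v ⊕ u))) = min(0.733, 1.000) = 0.733
v ∨ (v ∧ ((v ⇒ u) ⊕ (v ∨ (v ⊕ u)))) = max(0.733, 0.733) = 0.733
¬(v ∨ (v ∧ ((v ⇒ u) ⊕ (v ∨ (v ⊕ u))))) = 1 − 0.733 = 0.267

0.267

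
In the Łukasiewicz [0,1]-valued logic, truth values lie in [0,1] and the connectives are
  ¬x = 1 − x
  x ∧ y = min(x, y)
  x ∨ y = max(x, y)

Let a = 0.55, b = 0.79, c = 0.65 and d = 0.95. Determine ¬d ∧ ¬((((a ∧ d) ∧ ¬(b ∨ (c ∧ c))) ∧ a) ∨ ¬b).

0.05

¬d = 1 − 0.95 = 0.05
a ∧ d = min(0.55, 0.95) = 0.55
c ∧ c = min(0.65, 0.65) = 0.65
b ∨ (c ∧ c) = max(0.79, 0.65) = 0.79
¬(b ∨ (c ∧ c)) = 1 − 0.79 = 0.21
(a ∧ d) ∧ ¬(b ∨ (c ∧ c)) = min(0.55, 0.21) = 0.21
((a ∧ d) ∧ ¬(b ∨ (c ∧ c))) ∧ a = min(0.21, 0.55) = 0.21
¬b = 1 − 0.79 = 0.21
(((a ∧ d) ∧ ¬(b ∨ (c ∧ c))) ∧ a) ∨ ¬b = max(0.21, 0.21) = 0.21
¬((((a ∧ d) ∧ ¬(b ∨ (c ∧ c))) ∧ a) ∨ ¬b) = 1 − 0.21 = 0.79
¬d ∧ ¬((((a ∧ d) ∧ ¬(b ∨ (c ∧ c))) ∧ a) ∨ ¬b) = min(0.05, 0.79) = 0.05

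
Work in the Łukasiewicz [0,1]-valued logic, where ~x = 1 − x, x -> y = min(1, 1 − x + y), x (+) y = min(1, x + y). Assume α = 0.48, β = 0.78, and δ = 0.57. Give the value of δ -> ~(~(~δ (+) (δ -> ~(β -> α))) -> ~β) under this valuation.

0.43

~δ = 1 − 0.57 = 0.43
β -> α = min(1, 1 − 0.78 + 0.48) = min(1, 0.70) = 0.70
~(β -> α) = 1 − 0.70 = 0.30
δ -> ~(β -> α) = min(1, 1 − 0.57 + 0.30) = min(1, 0.73) = 0.73
~δ (+) (δ -> ~(β -> α)) = min(1, 0.43 + 0.73) = min(1, 1.16) = 1.00
~(~δ (+) (δ -> ~(β -> α))) = 1 − 1.00 = 0.00
~β = 1 − 0.78 = 0.22
~(~δ (+) (δ -> ~(β -> α))) -> ~β = min(1, 1 − 0.00 + 0.22) = min(1, 1.22) = 1.00
~(~(~δ (+) (δ -> ~(β -> α))) -> ~β) = 1 − 1.00 = 0.00
δ -> ~(~(~δ (+) (δ -> ~(β -> α))) -> ~β) = min(1, 1 − 0.57 + 0.00) = min(1, 0.43) = 0.43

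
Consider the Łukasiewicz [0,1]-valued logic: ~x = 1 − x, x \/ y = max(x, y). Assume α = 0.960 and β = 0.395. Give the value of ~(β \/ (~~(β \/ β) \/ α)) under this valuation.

0.040

β \/ β = max(0.395, 0.395) = 0.395
~(β \/ β) = 1 − 0.395 = 0.605
~~(β \/ β) = 1 − 0.605 = 0.395
~~(β \/ β) \/ α = max(0.395, 0.960) = 0.960
β \/ (~~(β \/ β) \/ α) = max(0.395, 0.960) = 0.960
~(β \/ (~~(β \/ β) \/ α)) = 1 − 0.960 = 0.040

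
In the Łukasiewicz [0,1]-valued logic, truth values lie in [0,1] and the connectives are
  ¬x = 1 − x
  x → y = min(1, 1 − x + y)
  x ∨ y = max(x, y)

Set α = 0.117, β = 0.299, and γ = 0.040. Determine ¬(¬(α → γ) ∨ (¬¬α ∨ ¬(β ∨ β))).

α → γ = min(1, 1 − 0.117 + 0.040) = min(1, 0.923) = 0.923
¬(α → γ) = 1 − 0.923 = 0.077
¬α = 1 − 0.117 = 0.883
¬¬α = 1 − 0.883 = 0.117
β ∨ β = max(0.299, 0.299) = 0.299
¬(β ∨ β) = 1 − 0.299 = 0.701
¬¬α ∨ ¬(β ∨ β) = max(0.117, 0.701) = 0.701
¬(α → γ) ∨ (¬¬α ∨ ¬(β ∨ β)) = max(0.077, 0.701) = 0.701
¬(¬(α → γ) ∨ (¬¬α ∨ ¬(β ∨ β))) = 1 − 0.701 = 0.299

0.299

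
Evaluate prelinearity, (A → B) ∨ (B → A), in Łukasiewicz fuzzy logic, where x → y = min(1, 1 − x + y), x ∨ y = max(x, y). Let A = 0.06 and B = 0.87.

A → B = min(1, 1 − 0.06 + 0.87) = min(1, 1.81) = 1.00
B → A = min(1, 1 − 0.87 + 0.06) = min(1, 0.19) = 0.19
(A → B) ∨ (B → A) = max(1.00, 0.19) = 1.00
(As expected: a Ł∞-tautology — holds in every MV-chain.)

1.00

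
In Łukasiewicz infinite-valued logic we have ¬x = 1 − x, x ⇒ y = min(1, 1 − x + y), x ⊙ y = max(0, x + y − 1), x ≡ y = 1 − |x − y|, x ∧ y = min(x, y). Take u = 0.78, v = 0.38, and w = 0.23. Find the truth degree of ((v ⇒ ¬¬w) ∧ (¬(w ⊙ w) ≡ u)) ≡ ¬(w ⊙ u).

¬w = 1 − 0.23 = 0.77
¬¬w = 1 − 0.77 = 0.23
v ⇒ ¬¬w = min(1, 1 − 0.38 + 0.23) = min(1, 0.85) = 0.85
w ⊙ w = max(0, 0.23 + 0.23 − 1) = max(0, -0.54) = 0.00
¬(w ⊙ w) = 1 − 0.00 = 1.00
¬(w ⊙ w) ≡ u = 1 − |1.00 − 0.78| = 1 − 0.22 = 0.78
(v ⇒ ¬¬w) ∧ (¬(w ⊙ w) ≡ u) = min(0.85, 0.78) = 0.78
w ⊙ u = max(0, 0.23 + 0.78 − 1) = max(0, 0.01) = 0.01
¬(w ⊙ u) = 1 − 0.01 = 0.99
((v ⇒ ¬¬w) ∧ (¬(w ⊙ w) ≡ u)) ≡ ¬(w ⊙ u) = 1 − |0.78 − 0.99| = 1 − 0.21 = 0.79

0.79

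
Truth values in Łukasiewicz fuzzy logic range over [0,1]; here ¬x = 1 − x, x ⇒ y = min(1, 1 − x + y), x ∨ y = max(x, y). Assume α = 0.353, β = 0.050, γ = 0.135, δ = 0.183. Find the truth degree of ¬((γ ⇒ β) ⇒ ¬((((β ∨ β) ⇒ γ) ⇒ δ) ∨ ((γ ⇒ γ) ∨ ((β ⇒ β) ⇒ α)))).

γ ⇒ β = min(1, 1 − 0.135 + 0.050) = min(1, 0.915) = 0.915
β ∨ β = max(0.050, 0.050) = 0.050
(β ∨ β) ⇒ γ = min(1, 1 − 0.050 + 0.135) = min(1, 1.085) = 1.000
((β ∨ β) ⇒ γ) ⇒ δ = min(1, 1 − 1.000 + 0.183) = min(1, 0.183) = 0.183
γ ⇒ γ = min(1, 1 − 0.135 + 0.135) = min(1, 1.000) = 1.000
β ⇒ β = min(1, 1 − 0.050 + 0.050) = min(1, 1.000) = 1.000
(β ⇒ β) ⇒ α = min(1, 1 − 1.000 + 0.353) = min(1, 0.353) = 0.353
(γ ⇒ γ) ∨ ((β ⇒ β) ⇒ α) = max(1.000, 0.353) = 1.000
(((β ∨ β) ⇒ γ) ⇒ δ) ∨ ((γ ⇒ γ) ∨ ((β ⇒ β) ⇒ α)) = max(0.183, 1.000) = 1.000
¬((((β ∨ β) ⇒ γ) ⇒ δ) ∨ ((γ ⇒ γ) ∨ ((β ⇒ β) ⇒ α))) = 1 − 1.000 = 0.000
(γ ⇒ β) ⇒ ¬((((β ∨ β) ⇒ γ) ⇒ δ) ∨ ((γ ⇒ γ) ∨ ((β ⇒ β) ⇒ α))) = min(1, 1 − 0.915 + 0.000) = min(1, 0.085) = 0.085
¬((γ ⇒ β) ⇒ ¬((((β ∨ β) ⇒ γ) ⇒ δ) ∨ ((γ ⇒ γ) ∨ ((β ⇒ β) ⇒ α)))) = 1 − 0.085 = 0.915

0.915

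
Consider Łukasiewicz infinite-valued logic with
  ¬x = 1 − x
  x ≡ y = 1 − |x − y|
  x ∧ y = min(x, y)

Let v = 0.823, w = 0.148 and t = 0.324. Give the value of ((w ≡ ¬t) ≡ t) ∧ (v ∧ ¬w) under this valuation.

0.823

¬t = 1 − 0.324 = 0.676
w ≡ ¬t = 1 − |0.148 − 0.676| = 1 − 0.528 = 0.472
(w ≡ ¬t) ≡ t = 1 − |0.472 − 0.324| = 1 − 0.148 = 0.852
¬w = 1 − 0.148 = 0.852
v ∧ ¬w = min(0.823, 0.852) = 0.823
((w ≡ ¬t) ≡ t) ∧ (v ∧ ¬w) = min(0.852, 0.823) = 0.823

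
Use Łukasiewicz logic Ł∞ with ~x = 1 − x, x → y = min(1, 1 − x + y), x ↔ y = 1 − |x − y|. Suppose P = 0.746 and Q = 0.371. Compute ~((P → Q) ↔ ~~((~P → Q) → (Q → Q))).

0.375

P → Q = min(1, 1 − 0.746 + 0.371) = min(1, 0.625) = 0.625
~P = 1 − 0.746 = 0.254
~P → Q = min(1, 1 − 0.254 + 0.371) = min(1, 1.117) = 1.000
Q → Q = min(1, 1 − 0.371 + 0.371) = min(1, 1.000) = 1.000
(~P → Q) → (Q → Q) = min(1, 1 − 1.000 + 1.000) = min(1, 1.000) = 1.000
~((~P → Q) → (Q → Q)) = 1 − 1.000 = 0.000
~~((~P → Q) → (Q → Q)) = 1 − 0.000 = 1.000
(P → Q) ↔ ~~((~P → Q) → (Q → Q)) = 1 − |0.625 − 1.000| = 1 − 0.375 = 0.625
~((P → Q) ↔ ~~((~P → Q) → (Q → Q))) = 1 − 0.625 = 0.375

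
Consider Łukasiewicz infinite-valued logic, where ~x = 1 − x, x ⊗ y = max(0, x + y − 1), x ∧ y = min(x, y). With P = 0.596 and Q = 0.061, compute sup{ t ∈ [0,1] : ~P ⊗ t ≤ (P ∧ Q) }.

0.657

~P = 1 − 0.596 = 0.404
So the left factor is ~P = 0.404.
P ∧ Q = min(0.596, 0.061) = 0.061
So the right-hand bound is P ∧ Q = 0.061.
The residuum of the Łukasiewicz t-norm gives the supremum: min(1, 1 − 0.404 + 0.061).
1 − 0.404 + 0.061 = 0.657, so t = min(1, 0.657) = 0.657.
Check: 0.404 ⊗ 0.657 = max(0, 0.061) = 0.061 ≤ 0.061.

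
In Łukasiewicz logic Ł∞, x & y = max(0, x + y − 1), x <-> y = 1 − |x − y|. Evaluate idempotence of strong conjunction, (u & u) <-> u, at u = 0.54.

u & u = max(0, 0.54 + 0.54 − 1) = max(0, 0.08) = 0.08
(u & u) <-> u = 1 − |0.08 − 0.54| = 1 − 0.46 = 0.54
(The value 0.54 < 1 shows this instance is not satisfied; fails in Ł∞ since a ⊗ a = max(0, 2a−1) ≠ a in general.)

0.54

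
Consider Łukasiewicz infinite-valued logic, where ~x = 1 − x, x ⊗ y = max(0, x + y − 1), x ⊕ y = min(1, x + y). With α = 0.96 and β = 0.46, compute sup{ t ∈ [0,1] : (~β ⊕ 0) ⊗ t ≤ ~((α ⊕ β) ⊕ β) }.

~β = 1 − 0.46 = 0.54
~β ⊕ 0 = min(1, 0.54 + 0.00) = min(1, 0.54) = 0.54
So the left factor is ~β ⊕ 0 = 0.54.
α ⊕ β = min(1, 0.96 + 0.46) = min(1, 1.42) = 1.00
(α ⊕ β) ⊕ β = min(1, 1.00 + 0.46) = min(1, 1.46) = 1.00
~((α ⊕ β) ⊕ β) = 1 − 1.00 = 0.00
So the right-hand bound is ~((α ⊕ β) ⊕ β) = 0.00.
The residuum of the Łukasiewicz t-norm gives the supremum: min(1, 1 − 0.54 + 0.00).
1 − 0.54 + 0.00 = 0.46, so t = min(1, 0.46) = 0.46.
Check: 0.54 ⊗ 0.46 = max(0, 0.00) = 0.00 ≤ 0.00.

0.46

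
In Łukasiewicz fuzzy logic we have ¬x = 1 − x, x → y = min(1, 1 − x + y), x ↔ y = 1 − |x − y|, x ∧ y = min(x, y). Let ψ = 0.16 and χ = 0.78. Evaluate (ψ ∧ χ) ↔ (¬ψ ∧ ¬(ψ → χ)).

0.84

ψ ∧ χ = min(0.16, 0.78) = 0.16
¬ψ = 1 − 0.16 = 0.84
ψ → χ = min(1, 1 − 0.16 + 0.78) = min(1, 1.62) = 1.00
¬(ψ → χ) = 1 − 1.00 = 0.00
¬ψ ∧ ¬(ψ → χ) = min(0.84, 0.00) = 0.00
(ψ ∧ χ) ↔ (¬ψ ∧ ¬(ψ → χ)) = 1 − |0.16 − 0.00| = 1 − 0.16 = 0.84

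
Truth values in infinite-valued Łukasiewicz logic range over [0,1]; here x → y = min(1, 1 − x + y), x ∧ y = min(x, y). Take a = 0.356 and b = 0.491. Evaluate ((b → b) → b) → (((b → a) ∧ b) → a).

1.000

b → b = min(1, 1 − 0.491 + 0.491) = min(1, 1.000) = 1.000
(b → b) → b = min(1, 1 − 1.000 + 0.491) = min(1, 0.491) = 0.491
b → a = min(1, 1 − 0.491 + 0.356) = min(1, 0.865) = 0.865
(b → a) ∧ b = min(0.865, 0.491) = 0.491
((b → a) ∧ b) → a = min(1, 1 − 0.491 + 0.356) = min(1, 0.865) = 0.865
((b → b) → b) → (((b → a) ∧ b) → a) = min(1, 1 − 0.491 + 0.865) = min(1, 1.374) = 1.000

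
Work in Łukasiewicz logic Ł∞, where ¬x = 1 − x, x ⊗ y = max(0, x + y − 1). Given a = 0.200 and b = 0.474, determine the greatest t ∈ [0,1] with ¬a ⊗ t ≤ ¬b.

0.726

¬a = 1 − 0.200 = 0.800
So the left factor is ¬a = 0.800.
¬b = 1 − 0.474 = 0.526
So the right-hand bound is ¬b = 0.526.
The residuum of the Łukasiewicz t-norm gives the supremum: min(1, 1 − 0.800 + 0.526).
1 − 0.800 + 0.526 = 0.726, so t = min(1, 0.726) = 0.726.
Check: 0.800 ⊗ 0.726 = max(0, 0.526) = 0.526 ≤ 0.526.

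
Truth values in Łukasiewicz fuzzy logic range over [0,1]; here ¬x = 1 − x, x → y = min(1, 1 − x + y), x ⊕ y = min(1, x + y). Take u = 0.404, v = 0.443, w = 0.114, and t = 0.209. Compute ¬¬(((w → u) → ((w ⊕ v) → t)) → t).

0.557

w → u = min(1, 1 − 0.114 + 0.404) = min(1, 1.290) = 1.000
w ⊕ v = min(1, 0.114 + 0.443) = min(1, 0.557) = 0.557
(w ⊕ v) → t = min(1, 1 − 0.557 + 0.209) = min(1, 0.652) = 0.652
(w → u) → ((w ⊕ v) → t) = min(1, 1 − 1.000 + 0.652) = min(1, 0.652) = 0.652
((w → u) → ((w ⊕ v) → t)) → t = min(1, 1 − 0.652 + 0.209) = min(1, 0.557) = 0.557
¬(((w → u) → ((w ⊕ v) → t)) → t) = 1 − 0.557 = 0.443
¬¬(((w → u) → ((w ⊕ v) → t)) → t) = 1 − 0.443 = 0.557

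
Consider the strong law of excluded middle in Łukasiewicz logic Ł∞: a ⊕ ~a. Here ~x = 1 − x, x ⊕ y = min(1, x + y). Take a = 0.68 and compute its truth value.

1.00

~a = 1 − 0.68 = 0.32
a ⊕ ~a = min(1, 0.68 + 0.32) = min(1, 1.00) = 1.00
(As expected: always 1 in Ł∞ since a ⊕ (1−a) = 1.)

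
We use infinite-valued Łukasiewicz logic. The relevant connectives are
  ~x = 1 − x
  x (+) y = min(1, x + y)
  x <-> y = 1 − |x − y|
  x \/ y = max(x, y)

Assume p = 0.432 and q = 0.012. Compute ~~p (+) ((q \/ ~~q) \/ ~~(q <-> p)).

1.000

~p = 1 − 0.432 = 0.568
~~p = 1 − 0.568 = 0.432
~q = 1 − 0.012 = 0.988
~~q = 1 − 0.988 = 0.012
q \/ ~~q = max(0.012, 0.012) = 0.012
q <-> p = 1 − |0.012 − 0.432| = 1 − 0.420 = 0.580
~(q <-> p) = 1 − 0.580 = 0.420
~~(q <-> p) = 1 − 0.420 = 0.580
(q \/ ~~q) \/ ~~(q <-> p) = max(0.012, 0.580) = 0.580
~~p (+) ((q \/ ~~q) \/ ~~(q <-> p)) = min(1, 0.432 + 0.580) = min(1, 1.012) = 1.000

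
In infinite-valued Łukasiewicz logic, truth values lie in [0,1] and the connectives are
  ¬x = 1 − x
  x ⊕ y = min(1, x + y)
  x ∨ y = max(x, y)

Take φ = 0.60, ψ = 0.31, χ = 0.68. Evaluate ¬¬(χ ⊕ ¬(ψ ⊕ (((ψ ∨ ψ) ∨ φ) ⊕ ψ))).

ψ ∨ ψ = max(0.31, 0.31) = 0.31
(ψ ∨ ψ) ∨ φ = max(0.31, 0.60) = 0.60
((ψ ∨ ψ) ∨ φ) ⊕ ψ = min(1, 0.60 + 0.31) = min(1, 0.91) = 0.91
ψ ⊕ (((ψ ∨ ψ) ∨ φ) ⊕ ψ) = min(1, 0.31 + 0.91) = min(1, 1.22) = 1.00
¬(ψ ⊕ (((ψ ∨ ψ) ∨ φ) ⊕ ψ)) = 1 − 1.00 = 0.00
χ ⊕ ¬(ψ ⊕ (((ψ ∨ ψ) ∨ φ) ⊕ ψ)) = min(1, 0.68 + 0.00) = min(1, 0.68) = 0.68
¬(χ ⊕ ¬(ψ ⊕ (((ψ ∨ ψ) ∨ φ) ⊕ ψ))) = 1 − 0.68 = 0.32
¬¬(χ ⊕ ¬(ψ ⊕ (((ψ ∨ ψ) ∨ φ) ⊕ ψ))) = 1 − 0.32 = 0.68

0.68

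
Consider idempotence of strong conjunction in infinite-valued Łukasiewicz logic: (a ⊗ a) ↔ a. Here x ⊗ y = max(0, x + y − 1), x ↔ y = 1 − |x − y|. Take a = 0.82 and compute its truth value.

0.82

a ⊗ a = max(0, 0.82 + 0.82 − 1) = max(0, 0.64) = 0.64
(a ⊗ a) ↔ a = 1 − |0.64 − 0.82| = 1 − 0.18 = 0.82
(The value 0.82 < 1 shows this instance is not satisfied; fails in Ł∞ since a ⊗ a = max(0, 2a−1) ≠ a in general.)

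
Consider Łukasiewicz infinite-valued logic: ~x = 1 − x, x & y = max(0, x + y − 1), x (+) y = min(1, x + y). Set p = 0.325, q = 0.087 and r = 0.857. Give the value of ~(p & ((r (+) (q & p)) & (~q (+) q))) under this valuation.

0.818

q & p = max(0, 0.087 + 0.325 − 1) = max(0, -0.588) = 0.000
r (+) (q & p) = min(1, 0.857 + 0.000) = min(1, 0.857) = 0.857
~q = 1 − 0.087 = 0.913
~q (+) q = min(1, 0.913 + 0.087) = min(1, 1.000) = 1.000
(r (+) (q & p)) & (~q (+) q) = max(0, 0.857 + 1.000 − 1) = max(0, 0.857) = 0.857
p & ((r (+) (q & p)) & (~q (+) q)) = max(0, 0.325 + 0.857 − 1) = max(0, 0.182) = 0.182
~(p & ((r (+) (q & p)) & (~q (+) q))) = 1 − 0.182 = 0.818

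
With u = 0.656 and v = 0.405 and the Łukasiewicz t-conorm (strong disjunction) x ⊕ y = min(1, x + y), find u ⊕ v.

1.000

u ⊕ v = min(1, 0.656 + 0.405) = min(1, 1.061) = 1.000
For comparison, the Gödel t-conorm max(x, y) would give 0.656.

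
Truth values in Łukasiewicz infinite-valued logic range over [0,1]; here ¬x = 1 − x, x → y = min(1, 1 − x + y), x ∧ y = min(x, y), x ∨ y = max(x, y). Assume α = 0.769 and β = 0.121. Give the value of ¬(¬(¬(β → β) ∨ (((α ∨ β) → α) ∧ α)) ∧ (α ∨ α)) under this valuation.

0.769

β → β = min(1, 1 − 0.121 + 0.121) = min(1, 1.000) = 1.000
¬(β → β) = 1 − 1.000 = 0.000
α ∨ β = max(0.769, 0.121) = 0.769
(α ∨ β) → α = min(1, 1 − 0.769 + 0.769) = min(1, 1.000) = 1.000
((α ∨ β) → α) ∧ α = min(1.000, 0.769) = 0.769
¬(β → β) ∨ (((α ∨ β) → α) ∧ α) = max(0.000, 0.769) = 0.769
¬(¬(β → β) ∨ (((α ∨ β) → α) ∧ α)) = 1 − 0.769 = 0.231
α ∨ α = max(0.769, 0.769) = 0.769
¬(¬(β → β) ∨ (((α ∨ β) → α) ∧ α)) ∧ (α ∨ α) = min(0.231, 0.769) = 0.231
¬(¬(¬(β → β) ∨ (((α ∨ β) → α) ∧ α)) ∧ (α ∨ α)) = 1 − 0.231 = 0.769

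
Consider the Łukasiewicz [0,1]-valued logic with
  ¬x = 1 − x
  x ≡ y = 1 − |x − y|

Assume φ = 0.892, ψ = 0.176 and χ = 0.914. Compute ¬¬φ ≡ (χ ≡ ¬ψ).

0.982

¬φ = 1 − 0.892 = 0.108
¬¬φ = 1 − 0.108 = 0.892
¬ψ = 1 − 0.176 = 0.824
χ ≡ ¬ψ = 1 − |0.914 − 0.824| = 1 − 0.090 = 0.910
¬¬φ ≡ (χ ≡ ¬ψ) = 1 − |0.892 − 0.910| = 1 − 0.018 = 0.982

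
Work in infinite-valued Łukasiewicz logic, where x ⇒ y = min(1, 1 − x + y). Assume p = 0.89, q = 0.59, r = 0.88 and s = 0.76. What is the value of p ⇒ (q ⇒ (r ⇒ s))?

1.00

r ⇒ s = min(1, 1 − 0.88 + 0.76) = min(1, 0.88) = 0.88
q ⇒ (r ⇒ s) = min(1, 1 − 0.59 + 0.88) = min(1, 1.29) = 1.00
p ⇒ (q ⇒ (r ⇒ s)) = min(1, 1 − 0.89 + 1.00) = min(1, 1.11) = 1.00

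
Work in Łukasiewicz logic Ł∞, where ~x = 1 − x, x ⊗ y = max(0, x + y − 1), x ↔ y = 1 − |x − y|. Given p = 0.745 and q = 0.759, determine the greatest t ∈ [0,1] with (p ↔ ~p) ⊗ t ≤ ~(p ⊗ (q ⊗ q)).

~p = 1 − 0.745 = 0.255
p ↔ ~p = 1 − |0.745 − 0.255| = 1 − 0.490 = 0.510
So the left factor is p ↔ ~p = 0.510.
q ⊗ q = max(0, 0.759 + 0.759 − 1) = max(0, 0.518) = 0.518
p ⊗ (q ⊗ q) = max(0, 0.745 + 0.518 − 1) = max(0, 0.263) = 0.263
~(p ⊗ (q ⊗ q)) = 1 − 0.263 = 0.737
So the right-hand bound is ~(p ⊗ (q ⊗ q)) = 0.737.
The residuum of the Łukasiewicz t-norm gives the supremum: min(1, 1 − 0.510 + 0.737).
1 − 0.510 + 0.737 = 1.227, so t = min(1, 1.227) = 1.000.
Check: 0.510 ⊗ 1.000 = max(0, 0.510) = 0.510 ≤ 0.737.

1.000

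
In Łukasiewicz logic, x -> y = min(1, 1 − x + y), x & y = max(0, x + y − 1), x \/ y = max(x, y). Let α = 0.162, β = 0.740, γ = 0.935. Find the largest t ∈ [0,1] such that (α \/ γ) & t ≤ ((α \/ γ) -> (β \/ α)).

0.870

α \/ γ = max(0.162, 0.935) = 0.935
So the left factor is α \/ γ = 0.935.
β \/ α = max(0.740, 0.162) = 0.740
(α \/ γ) -> (β \/ α) = min(1, 1 − 0.935 + 0.740) = min(1, 0.805) = 0.805
So the right-hand bound is (α \/ γ) -> (β \/ α) = 0.805.
The residuum of the Łukasiewicz t-norm gives the supremum: min(1, 1 − 0.935 + 0.805).
1 − 0.935 + 0.805 = 0.870, so t = min(1, 0.870) = 0.870.
Check: 0.935 & 0.870 = max(0, 0.805) = 0.805 ≤ 0.805.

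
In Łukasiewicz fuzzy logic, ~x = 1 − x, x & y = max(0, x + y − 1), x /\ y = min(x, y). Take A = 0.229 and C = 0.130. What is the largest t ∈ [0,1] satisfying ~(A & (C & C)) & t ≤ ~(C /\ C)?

C & C = max(0, 0.130 + 0.130 − 1) = max(0, -0.740) = 0.000
A & (C & C) = max(0, 0.229 + 0.000 − 1) = max(0, -0.771) = 0.000
~(A & (C & C)) = 1 − 0.000 = 1.000
So the left factor is ~(A & (C & C)) = 1.000.
C /\ C = min(0.130, 0.130) = 0.130
~(C /\ C) = 1 − 0.130 = 0.870
So the right-hand bound is ~(C /\ C) = 0.870.
The residuum of the Łukasiewicz t-norm gives the supremum: min(1, 1 − 1.000 + 0.870).
1 − 1.000 + 0.870 = 0.870, so t = min(1, 0.870) = 0.870.
Check: 1.000 & 0.870 = max(0, 0.870) = 0.870 ≤ 0.870.

0.870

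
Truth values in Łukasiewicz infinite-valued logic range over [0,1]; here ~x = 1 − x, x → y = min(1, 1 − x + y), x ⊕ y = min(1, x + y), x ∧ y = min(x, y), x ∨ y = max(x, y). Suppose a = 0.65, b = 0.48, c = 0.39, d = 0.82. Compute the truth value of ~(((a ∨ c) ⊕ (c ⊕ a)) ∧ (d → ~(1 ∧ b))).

a ∨ c = max(0.65, 0.39) = 0.65
c ⊕ a = min(1, 0.39 + 0.65) = min(1, 1.04) = 1.00
(a ∨ c) ⊕ (c ⊕ a) = min(1, 0.65 + 1.00) = min(1, 1.65) = 1.00
1 ∧ b = min(1.00, 0.48) = 0.48
~(1 ∧ b) = 1 − 0.48 = 0.52
d → ~(1 ∧ b) = min(1, 1 − 0.82 + 0.52) = min(1, 0.70) = 0.70
((a ∨ c) ⊕ (c ⊕ a)) ∧ (d → ~(1 ∧ b)) = min(1.00, 0.70) = 0.70
~(((a ∨ c) ⊕ (c ⊕ a)) ∧ (d → ~(1 ∧ b))) = 1 − 0.70 = 0.30

0.30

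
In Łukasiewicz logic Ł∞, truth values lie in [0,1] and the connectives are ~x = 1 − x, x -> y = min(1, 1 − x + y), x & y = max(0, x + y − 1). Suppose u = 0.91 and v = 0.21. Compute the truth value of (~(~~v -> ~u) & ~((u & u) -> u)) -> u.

1.00

~v = 1 − 0.21 = 0.79
~~v = 1 − 0.79 = 0.21
~u = 1 − 0.91 = 0.09
~~v -> ~u = min(1, 1 − 0.21 + 0.09) = min(1, 0.88) = 0.88
~(~~v -> ~u) = 1 − 0.88 = 0.12
u & u = max(0, 0.91 + 0.91 − 1) = max(0, 0.82) = 0.82
(u & u) -> u = min(1, 1 − 0.82 + 0.91) = min(1, 1.09) = 1.00
~((u & u) -> u) = 1 − 1.00 = 0.00
~(~~v -> ~u) & ~((u & u) -> u) = max(0, 0.12 + 0.00 − 1) = max(0, -0.88) = 0.00
(~(~~v -> ~u) & ~((u & u) -> u)) -> u = min(1, 1 − 0.00 + 0.91) = min(1, 1.91) = 1.00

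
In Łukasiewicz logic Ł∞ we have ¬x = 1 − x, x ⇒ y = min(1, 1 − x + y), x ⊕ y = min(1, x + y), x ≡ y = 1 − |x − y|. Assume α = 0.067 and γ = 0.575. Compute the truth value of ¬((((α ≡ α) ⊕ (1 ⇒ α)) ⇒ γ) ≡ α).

0.508

α ≡ α = 1 − |0.067 − 0.067| = 1 − 0.000 = 1.000
1 ⇒ α = min(1, 1 − 1.000 + 0.067) = min(1, 0.067) = 0.067
(α ≡ α) ⊕ (1 ⇒ α) = min(1, 1.000 + 0.067) = min(1, 1.067) = 1.000
((α ≡ α) ⊕ (1 ⇒ α)) ⇒ γ = min(1, 1 − 1.000 + 0.575) = min(1, 0.575) = 0.575
(((α ≡ α) ⊕ (1 ⇒ α)) ⇒ γ) ≡ α = 1 − |0.575 − 0.067| = 1 − 0.508 = 0.492
¬((((α ≡ α) ⊕ (1 ⇒ α)) ⇒ γ) ≡ α) = 1 − 0.492 = 0.508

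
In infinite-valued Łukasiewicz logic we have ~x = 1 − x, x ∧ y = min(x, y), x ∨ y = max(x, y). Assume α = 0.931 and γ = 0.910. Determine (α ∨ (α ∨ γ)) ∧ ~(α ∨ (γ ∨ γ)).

α ∨ γ = max(0.931, 0.910) = 0.931
α ∨ (α ∨ γ) = max(0.931, 0.931) = 0.931
γ ∨ γ = max(0.910, 0.910) = 0.910
α ∨ (γ ∨ γ) = max(0.931, 0.910) = 0.931
~(α ∨ (γ ∨ γ)) = 1 − 0.931 = 0.069
(α ∨ (α ∨ γ)) ∧ ~(α ∨ (γ ∨ γ)) = min(0.931, 0.069) = 0.069

0.069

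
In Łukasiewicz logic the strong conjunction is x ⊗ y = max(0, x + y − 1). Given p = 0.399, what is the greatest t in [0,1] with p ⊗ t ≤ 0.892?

1.000

The residuum of the Łukasiewicz t-norm gives the supremum: min(1, 1 − 0.399 + 0.892).
1 − 0.399 + 0.892 = 1.493, so t = min(1, 1.493) = 1.000.
Check: 0.399 ⊗ 1.000 = max(0, 0.399) = 0.399 ≤ 0.892.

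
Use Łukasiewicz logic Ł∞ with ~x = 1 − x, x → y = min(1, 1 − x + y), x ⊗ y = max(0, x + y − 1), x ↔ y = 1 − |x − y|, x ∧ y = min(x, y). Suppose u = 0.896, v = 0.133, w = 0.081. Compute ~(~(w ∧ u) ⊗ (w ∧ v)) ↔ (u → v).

w ∧ u = min(0.081, 0.896) = 0.081
~(w ∧ u) = 1 − 0.081 = 0.919
w ∧ v = min(0.081, 0.133) = 0.081
~(w ∧ u) ⊗ (w ∧ v) = max(0, 0.919 + 0.081 − 1) = max(0, 0.000) = 0.000
~(~(w ∧ u) ⊗ (w ∧ v)) = 1 − 0.000 = 1.000
u → v = min(1, 1 − 0.896 + 0.133) = min(1, 0.237) = 0.237
~(~(w ∧ u) ⊗ (w ∧ v)) ↔ (u → v) = 1 − |1.000 − 0.237| = 1 − 0.763 = 0.237

0.237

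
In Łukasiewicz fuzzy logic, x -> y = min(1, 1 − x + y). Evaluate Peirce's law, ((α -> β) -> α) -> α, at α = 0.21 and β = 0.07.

0.86

α -> β = min(1, 1 − 0.21 + 0.07) = min(1, 0.86) = 0.86
(α -> β) -> α = min(1, 1 − 0.86 + 0.21) = min(1, 0.35) = 0.35
((α -> β) -> α) -> α = min(1, 1 − 0.35 + 0.21) = min(1, 0.86) = 0.86
(The value 0.86 < 1 shows this instance is not satisfied; not a Ł∞-tautology in general.)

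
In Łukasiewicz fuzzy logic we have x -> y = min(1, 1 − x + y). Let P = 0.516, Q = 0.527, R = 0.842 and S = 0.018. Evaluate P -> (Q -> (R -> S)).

1.000

R -> S = min(1, 1 − 0.842 + 0.018) = min(1, 0.176) = 0.176
Q -> (R -> S) = min(1, 1 − 0.527 + 0.176) = min(1, 0.649) = 0.649
P -> (Q -> (R -> S)) = min(1, 1 − 0.516 + 0.649) = min(1, 1.133) = 1.000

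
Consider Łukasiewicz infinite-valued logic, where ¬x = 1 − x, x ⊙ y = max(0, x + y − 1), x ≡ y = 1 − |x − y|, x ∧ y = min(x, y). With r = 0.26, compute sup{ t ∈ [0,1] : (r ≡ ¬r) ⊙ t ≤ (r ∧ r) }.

¬r = 1 − 0.26 = 0.74
r ≡ ¬r = 1 − |0.26 − 0.74| = 1 − 0.48 = 0.52
So the left factor is r ≡ ¬r = 0.52.
r ∧ r = min(0.26, 0.26) = 0.26
So the right-hand bound is r ∧ r = 0.26.
The residuum of the Łukasiewicz t-norm gives the supremum: min(1, 1 − 0.52 + 0.26).
1 − 0.52 + 0.26 = 0.74, so t = min(1, 0.74) = 0.74.
Check: 0.52 ⊙ 0.74 = max(0, 0.26) = 0.26 ≤ 0.26.

0.74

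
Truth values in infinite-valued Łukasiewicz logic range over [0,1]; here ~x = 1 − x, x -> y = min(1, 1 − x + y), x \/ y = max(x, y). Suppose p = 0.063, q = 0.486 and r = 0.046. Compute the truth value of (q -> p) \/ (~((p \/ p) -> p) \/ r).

q -> p = min(1, 1 − 0.486 + 0.063) = min(1, 0.577) = 0.577
p \/ p = max(0.063, 0.063) = 0.063
(p \/ p) -> p = min(1, 1 − 0.063 + 0.063) = min(1, 1.000) = 1.000
~((p \/ p) -> p) = 1 − 1.000 = 0.000
~((p \/ p) -> p) \/ r = max(0.000, 0.046) = 0.046
(q -> p) \/ (~((p \/ p) -> p) \/ r) = max(0.577, 0.046) = 0.577

0.577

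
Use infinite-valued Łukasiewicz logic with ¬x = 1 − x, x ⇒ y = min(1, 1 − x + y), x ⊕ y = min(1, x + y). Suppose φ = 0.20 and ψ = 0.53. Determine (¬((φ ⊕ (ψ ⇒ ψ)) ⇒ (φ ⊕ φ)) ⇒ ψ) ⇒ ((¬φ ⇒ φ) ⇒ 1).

1.00

ψ ⇒ ψ = min(1, 1 − 0.53 + 0.53) = min(1, 1.00) = 1.00
φ ⊕ (ψ ⇒ ψ) = min(1, 0.20 + 1.00) = min(1, 1.20) = 1.00
φ ⊕ φ = min(1, 0.20 + 0.20) = min(1, 0.40) = 0.40
(φ ⊕ (ψ ⇒ ψ)) ⇒ (φ ⊕ φ) = min(1, 1 − 1.00 + 0.40) = min(1, 0.40) = 0.40
¬((φ ⊕ (ψ ⇒ ψ)) ⇒ (φ ⊕ φ)) = 1 − 0.40 = 0.60
¬((φ ⊕ (ψ ⇒ ψ)) ⇒ (φ ⊕ φ)) ⇒ ψ = min(1, 1 − 0.60 + 0.53) = min(1, 0.93) = 0.93
¬φ = 1 − 0.20 = 0.80
¬φ ⇒ φ = min(1, 1 − 0.80 + 0.20) = min(1, 0.40) = 0.40
(¬φ ⇒ φ) ⇒ 1 = min(1, 1 − 0.40 + 1.00) = min(1, 1.60) = 1.00
(¬((φ ⊕ (ψ ⇒ ψ)) ⇒ (φ ⊕ φ)) ⇒ ψ) ⇒ ((¬φ ⇒ φ) ⇒ 1) = min(1, 1 − 0.93 + 1.00) = min(1, 1.07) = 1.00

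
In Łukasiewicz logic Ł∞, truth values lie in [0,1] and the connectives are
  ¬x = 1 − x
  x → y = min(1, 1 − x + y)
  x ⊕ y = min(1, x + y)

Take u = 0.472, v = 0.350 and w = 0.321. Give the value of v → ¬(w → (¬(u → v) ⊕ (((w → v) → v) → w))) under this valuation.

0.650

u → v = min(1, 1 − 0.472 + 0.350) = min(1, 0.878) = 0.878
¬(u → v) = 1 − 0.878 = 0.122
w → v = min(1, 1 − 0.321 + 0.350) = min(1, 1.029) = 1.000
(w → v) → v = min(1, 1 − 1.000 + 0.350) = min(1, 0.350) = 0.350
((w → v) → v) → w = min(1, 1 − 0.350 + 0.321) = min(1, 0.971) = 0.971
¬(u → v) ⊕ (((w → v) → v) → w) = min(1, 0.122 + 0.971) = min(1, 1.093) = 1.000
w → (¬(u → v) ⊕ (((w → v) → v) → w)) = min(1, 1 − 0.321 + 1.000) = min(1, 1.679) = 1.000
¬(w → (¬(u → v) ⊕ (((w → v) → v) → w))) = 1 − 1.000 = 0.000
v → ¬(w → (¬(u → v) ⊕ (((w → v) → v) → w))) = min(1, 1 − 0.350 + 0.000) = min(1, 0.650) = 0.650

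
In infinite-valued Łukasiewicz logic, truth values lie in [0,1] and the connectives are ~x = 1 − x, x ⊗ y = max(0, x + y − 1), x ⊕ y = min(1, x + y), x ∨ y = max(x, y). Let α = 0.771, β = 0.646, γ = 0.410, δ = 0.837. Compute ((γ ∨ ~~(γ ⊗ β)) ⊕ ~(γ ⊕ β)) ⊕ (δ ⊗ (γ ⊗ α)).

0.428

γ ⊗ β = max(0, 0.410 + 0.646 − 1) = max(0, 0.056) = 0.056
~(γ ⊗ β) = 1 − 0.056 = 0.944
~~(γ ⊗ β) = 1 − 0.944 = 0.056
γ ∨ ~~(γ ⊗ β) = max(0.410, 0.056) = 0.410
γ ⊕ β = min(1, 0.410 + 0.646) = min(1, 1.056) = 1.000
~(γ ⊕ β) = 1 − 1.000 = 0.000
(γ ∨ ~~(γ ⊗ β)) ⊕ ~(γ ⊕ β) = min(1, 0.410 + 0.000) = min(1, 0.410) = 0.410
γ ⊗ α = max(0, 0.410 + 0.771 − 1) = max(0, 0.181) = 0.181
δ ⊗ (γ ⊗ α) = max(0, 0.837 + 0.181 − 1) = max(0, 0.018) = 0.018
((γ ∨ ~~(γ ⊗ β)) ⊕ ~(γ ⊕ β)) ⊕ (δ ⊗ (γ ⊗ α)) = min(1, 0.410 + 0.018) = min(1, 0.428) = 0.428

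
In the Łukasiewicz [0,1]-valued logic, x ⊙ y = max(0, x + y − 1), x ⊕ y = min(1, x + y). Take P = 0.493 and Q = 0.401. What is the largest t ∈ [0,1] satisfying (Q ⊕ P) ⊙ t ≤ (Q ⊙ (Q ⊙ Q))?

0.106

Q ⊕ P = min(1, 0.401 + 0.493) = min(1, 0.894) = 0.894
So the left factor is Q ⊕ P = 0.894.
Q ⊙ Q = max(0, 0.401 + 0.401 − 1) = max(0, -0.198) = 0.000
Q ⊙ (Q ⊙ Q) = max(0, 0.401 + 0.000 − 1) = max(0, -0.599) = 0.000
So the right-hand bound is Q ⊙ (Q ⊙ Q) = 0.000.
The residuum of the Łukasiewicz t-norm gives the supremum: min(1, 1 − 0.894 + 0.000).
1 − 0.894 + 0.000 = 0.106, so t = min(1, 0.106) = 0.106.
Check: 0.894 ⊙ 0.106 = max(0, 0.000) = 0.000 ≤ 0.000.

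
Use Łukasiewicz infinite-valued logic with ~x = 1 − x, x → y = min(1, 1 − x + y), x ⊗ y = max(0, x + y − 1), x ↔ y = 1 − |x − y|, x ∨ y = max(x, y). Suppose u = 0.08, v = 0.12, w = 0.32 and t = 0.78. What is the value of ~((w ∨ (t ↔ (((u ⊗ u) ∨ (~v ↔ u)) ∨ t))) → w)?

u ⊗ u = max(0, 0.08 + 0.08 − 1) = max(0, -0.84) = 0.00
~v = 1 − 0.12 = 0.88
~v ↔ u = 1 − |0.88 − 0.08| = 1 − 0.80 = 0.20
(u ⊗ u) ∨ (~v ↔ u) = max(0.00, 0.20) = 0.20
((u ⊗ u) ∨ (~v ↔ u)) ∨ t = max(0.20, 0.78) = 0.78
t ↔ (((u ⊗ u) ∨ (~v ↔ u)) ∨ t) = 1 − |0.78 − 0.78| = 1 − 0.00 = 1.00
w ∨ (t ↔ (((u ⊗ u) ∨ (~v ↔ u)) ∨ t)) = max(0.32, 1.00) = 1.00
(w ∨ (t ↔ (((u ⊗ u) ∨ (~v ↔ u)) ∨ t))) → w = min(1, 1 − 1.00 + 0.32) = min(1, 0.32) = 0.32
~((w ∨ (t ↔ (((u ⊗ u) ∨ (~v ↔ u)) ∨ t))) → w) = 1 − 0.32 = 0.68

0.68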